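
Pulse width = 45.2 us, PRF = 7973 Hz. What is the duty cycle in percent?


DC = 45.2e-6 * 7973 * 100 = 36.04%

36.04%


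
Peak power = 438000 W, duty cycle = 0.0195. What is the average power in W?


P_avg = 438000 * 0.0195 = 8541.0 W

8541.0 W


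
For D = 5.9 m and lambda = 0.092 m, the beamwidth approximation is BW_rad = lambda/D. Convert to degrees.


BW_rad = 0.092 / 5.9 = 0.015593
BW_deg = 0.89 degrees

0.89 degrees


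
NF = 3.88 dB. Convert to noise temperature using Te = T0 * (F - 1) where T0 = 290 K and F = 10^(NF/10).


NF_lin = 10^(3.88/10) = 2.443431
Te = 290 * (2.443431 - 1) = 418.6 K

418.6 K


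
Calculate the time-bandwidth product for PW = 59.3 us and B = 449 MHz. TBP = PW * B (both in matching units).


TBP = 59.3 * 449 = 26625.7

26625.7


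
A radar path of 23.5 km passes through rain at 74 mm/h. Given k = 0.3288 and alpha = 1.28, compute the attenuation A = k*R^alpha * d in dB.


gamma = 0.3288 * 74^1.28 = 81.198575 dB/km
A = 81.198575 * 23.5 = 1908.17 dB

1908.17 dB


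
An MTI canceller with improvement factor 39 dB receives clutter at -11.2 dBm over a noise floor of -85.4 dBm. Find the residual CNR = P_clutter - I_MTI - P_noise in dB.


CNR = -11.2 - 39 - (-85.4) = 35.2 dB

35.2 dB


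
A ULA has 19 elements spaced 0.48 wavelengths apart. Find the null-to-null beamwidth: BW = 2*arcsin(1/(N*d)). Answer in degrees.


1/(N*d) = 1/(19*0.48) = 0.109649
BW = 2*arcsin(0.109649) = 12.6 degrees

12.6 degrees


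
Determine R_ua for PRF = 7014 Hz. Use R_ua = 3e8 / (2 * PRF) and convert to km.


R_ua = 3e8 / (2 * 7014) = 21385.8 m = 21.4 km

21.4 km


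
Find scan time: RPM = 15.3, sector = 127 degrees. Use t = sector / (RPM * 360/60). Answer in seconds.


t = 127 / (15.3 * 360) * 60 = 1.38 s

1.38 s


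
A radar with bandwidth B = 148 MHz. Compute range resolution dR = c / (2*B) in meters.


dR = 3e8 / (2 * 148000000.0) = 1.01 m

1.01 m


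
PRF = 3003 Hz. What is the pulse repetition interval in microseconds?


PRI = 1/3003 = 0.0003330003 s = 333.0 us

333.0 us


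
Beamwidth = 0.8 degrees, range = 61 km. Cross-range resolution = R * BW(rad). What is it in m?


BW_rad = 0.013962634
CR = 61000 * 0.013962634 = 851.7 m

851.7 m


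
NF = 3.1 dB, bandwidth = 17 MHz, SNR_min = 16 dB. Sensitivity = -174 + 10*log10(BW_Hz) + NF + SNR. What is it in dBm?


10*log10(17000000.0) = 72.3
S = -174 + 72.3 + 3.1 + 16 = -82.6 dBm

-82.6 dBm


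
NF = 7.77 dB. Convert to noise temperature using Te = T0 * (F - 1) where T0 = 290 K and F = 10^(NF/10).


NF_lin = 10^(7.77/10) = 5.984116
Te = 290 * (5.984116 - 1) = 1445.4 K

1445.4 K


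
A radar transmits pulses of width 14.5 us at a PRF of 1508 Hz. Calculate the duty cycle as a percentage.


DC = 14.5e-6 * 1508 * 100 = 2.19%

2.19%


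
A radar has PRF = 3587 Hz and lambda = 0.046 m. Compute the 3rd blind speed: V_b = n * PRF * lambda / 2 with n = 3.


V_blind = 3 * 3587 * 0.046 / 2 = 247.5 m/s

247.5 m/s


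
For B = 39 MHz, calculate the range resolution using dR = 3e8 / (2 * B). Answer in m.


dR = 3e8 / (2 * 39000000.0) = 3.85 m

3.85 m


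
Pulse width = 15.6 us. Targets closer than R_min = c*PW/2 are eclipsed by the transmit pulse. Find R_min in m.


R_min = 3e8 * 15.6e-6 / 2 = 2340.0 m

2340.0 m


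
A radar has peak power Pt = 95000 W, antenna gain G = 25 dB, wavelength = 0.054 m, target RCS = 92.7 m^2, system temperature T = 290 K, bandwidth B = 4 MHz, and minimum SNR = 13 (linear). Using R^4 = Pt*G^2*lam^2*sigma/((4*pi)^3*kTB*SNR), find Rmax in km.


G_lin = 10^(25/10) = 316.227766
R^4 = 95000 * 316.227766^2 * 0.054^2 * 92.7 / ((4*pi)^3 * 1.38e-23 * 290 * 4000000.0 * 13)
R^4 = 6.21843e18 m^4
R_max = (6.21843e18)^(1/4) = 49936.7 m = 49.9 km

49.9 km


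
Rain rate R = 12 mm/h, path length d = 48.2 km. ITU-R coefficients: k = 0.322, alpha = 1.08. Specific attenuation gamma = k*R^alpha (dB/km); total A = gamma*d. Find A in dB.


gamma = 0.322 * 12^1.08 = 4.713805 dB/km
A = 4.713805 * 48.2 = 227.21 dB

227.21 dB


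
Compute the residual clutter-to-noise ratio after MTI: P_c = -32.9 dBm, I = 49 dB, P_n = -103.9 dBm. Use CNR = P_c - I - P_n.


CNR = -32.9 - 49 - (-103.9) = 22.0 dB

22.0 dB


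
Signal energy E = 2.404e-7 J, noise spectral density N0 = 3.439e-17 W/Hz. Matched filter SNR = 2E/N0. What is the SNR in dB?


SNR_lin = 2 * 2.404e-7 / 3.439e-17 = 1.398e10
SNR_dB = 10*log10(1.398e10) = 101.5 dB

101.5 dB


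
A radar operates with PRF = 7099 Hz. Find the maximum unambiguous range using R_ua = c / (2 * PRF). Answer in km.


R_ua = 3e8 / (2 * 7099) = 21129.7 m = 21.1 km

21.1 km


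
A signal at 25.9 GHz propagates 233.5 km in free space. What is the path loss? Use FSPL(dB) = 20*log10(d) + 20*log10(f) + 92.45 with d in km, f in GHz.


20*log10(233.5) = 47.37
20*log10(25.9) = 28.27
FSPL = 168.1 dB

168.1 dB


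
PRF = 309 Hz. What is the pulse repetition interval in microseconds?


PRI = 1/309 = 0.003236246 s = 3236.2 us

3236.2 us


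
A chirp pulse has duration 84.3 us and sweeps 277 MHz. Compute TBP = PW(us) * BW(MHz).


TBP = 84.3 * 277 = 23351.1

23351.1


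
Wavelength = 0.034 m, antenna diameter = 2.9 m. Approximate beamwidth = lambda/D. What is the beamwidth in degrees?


BW_rad = 0.034 / 2.9 = 0.011724
BW_deg = 0.67 degrees

0.67 degrees


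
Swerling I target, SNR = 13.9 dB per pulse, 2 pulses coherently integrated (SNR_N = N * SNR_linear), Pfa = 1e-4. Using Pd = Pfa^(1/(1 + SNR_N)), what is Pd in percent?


SNR_lin = 10^(13.9/10) = 24.54709
SNR_N = 2 * 24.54709 = 49.09418
1/(1 + SNR_N) = 1/50.09418 = 0.0199624
Pd = (1e-4)^0.0199624 = 0.83205
Pd = 83.2%

83.2%


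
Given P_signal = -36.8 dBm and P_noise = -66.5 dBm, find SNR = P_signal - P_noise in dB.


SNR = -36.8 - (-66.5) = 29.7 dB

29.7 dB


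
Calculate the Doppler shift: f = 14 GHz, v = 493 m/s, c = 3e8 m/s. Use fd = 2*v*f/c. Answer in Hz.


fd = 2 * 493 * 14000000000.0 / 3e8 = 46013.3 Hz

46013.3 Hz


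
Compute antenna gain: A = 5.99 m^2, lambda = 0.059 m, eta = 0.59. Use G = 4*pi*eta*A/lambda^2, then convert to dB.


G_linear = 4*pi*0.59*5.99/0.059^2 = 12758.06
G_dB = 10*log10(12758.06) = 41.1 dB

41.1 dB


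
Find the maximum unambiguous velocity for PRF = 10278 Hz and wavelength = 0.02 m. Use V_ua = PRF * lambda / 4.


V_ua = 10278 * 0.02 / 4 = 51.4 m/s

51.4 m/s


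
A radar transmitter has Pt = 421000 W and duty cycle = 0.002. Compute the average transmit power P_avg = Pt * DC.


P_avg = 421000 * 0.002 = 842.0 W

842.0 W


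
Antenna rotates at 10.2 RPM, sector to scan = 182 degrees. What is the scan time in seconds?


t = 182 / (10.2 * 360) * 60 = 2.97 s

2.97 s


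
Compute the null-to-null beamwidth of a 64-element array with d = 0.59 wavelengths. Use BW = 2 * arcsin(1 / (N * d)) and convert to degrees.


1/(N*d) = 1/(64*0.59) = 0.026483
BW = 2*arcsin(0.026483) = 3.0 degrees

3.0 degrees


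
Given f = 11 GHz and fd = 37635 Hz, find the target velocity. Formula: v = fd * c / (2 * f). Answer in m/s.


v = 37635 * 3e8 / (2 * 11000000000.0) = 513.2 m/s

513.2 m/s


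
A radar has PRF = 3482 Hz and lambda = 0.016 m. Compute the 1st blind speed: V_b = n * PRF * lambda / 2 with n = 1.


V_blind = 1 * 3482 * 0.016 / 2 = 27.9 m/s

27.9 m/s


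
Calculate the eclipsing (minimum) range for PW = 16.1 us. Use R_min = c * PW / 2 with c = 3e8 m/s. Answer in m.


R_min = 3e8 * 16.1e-6 / 2 = 2415.0 m

2415.0 m


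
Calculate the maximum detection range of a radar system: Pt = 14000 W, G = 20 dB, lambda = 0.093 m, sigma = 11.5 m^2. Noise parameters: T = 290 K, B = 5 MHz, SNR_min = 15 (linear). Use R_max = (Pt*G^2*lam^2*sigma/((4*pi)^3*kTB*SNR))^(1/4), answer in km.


G_lin = 10^(20/10) = 100.0
R^4 = 14000 * 100.0^2 * 0.093^2 * 11.5 / ((4*pi)^3 * 1.38e-23 * 290 * 5000000.0 * 15)
R^4 = 2.33789e16 m^4
R_max = (2.33789e16)^(1/4) = 12365.3 m = 12.4 km

12.4 km


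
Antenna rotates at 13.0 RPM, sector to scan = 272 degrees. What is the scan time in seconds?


t = 272 / (13.0 * 360) * 60 = 3.49 s

3.49 s


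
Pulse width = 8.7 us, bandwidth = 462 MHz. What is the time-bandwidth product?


TBP = 8.7 * 462 = 4019.4

4019.4


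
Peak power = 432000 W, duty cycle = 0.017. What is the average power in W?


P_avg = 432000 * 0.017 = 7344.0 W

7344.0 W


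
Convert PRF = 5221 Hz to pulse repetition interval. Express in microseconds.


PRI = 1/5221 = 0.0001915342 s = 191.5 us

191.5 us


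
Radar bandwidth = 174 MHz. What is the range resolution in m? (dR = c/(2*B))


dR = 3e8 / (2 * 174000000.0) = 0.86 m

0.86 m


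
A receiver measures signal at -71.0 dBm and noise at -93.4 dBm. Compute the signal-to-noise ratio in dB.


SNR = -71.0 - (-93.4) = 22.4 dB

22.4 dB


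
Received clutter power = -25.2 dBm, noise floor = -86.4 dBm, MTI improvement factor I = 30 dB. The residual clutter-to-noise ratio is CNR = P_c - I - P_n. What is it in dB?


CNR = -25.2 - 30 - (-86.4) = 31.2 dB

31.2 dB


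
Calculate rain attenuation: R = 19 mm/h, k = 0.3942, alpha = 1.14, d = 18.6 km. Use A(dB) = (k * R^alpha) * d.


gamma = 0.3942 * 19^1.14 = 11.310863 dB/km
A = 11.310863 * 18.6 = 210.38 dB

210.38 dB


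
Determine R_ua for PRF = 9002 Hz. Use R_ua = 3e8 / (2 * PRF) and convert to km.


R_ua = 3e8 / (2 * 9002) = 16663.0 m = 16.7 km

16.7 km


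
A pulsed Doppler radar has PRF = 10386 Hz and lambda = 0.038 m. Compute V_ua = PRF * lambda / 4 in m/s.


V_ua = 10386 * 0.038 / 4 = 98.7 m/s

98.7 m/s


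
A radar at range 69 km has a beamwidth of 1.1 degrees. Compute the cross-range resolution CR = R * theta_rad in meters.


BW_rad = 0.019198622
CR = 69000 * 0.019198622 = 1324.7 m

1324.7 m


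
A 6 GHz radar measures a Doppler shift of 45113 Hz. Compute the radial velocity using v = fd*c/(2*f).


v = 45113 * 3e8 / (2 * 6000000000.0) = 1127.8 m/s

1127.8 m/s


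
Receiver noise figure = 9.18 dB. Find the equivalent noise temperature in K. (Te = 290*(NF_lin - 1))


NF_lin = 10^(9.18/10) = 8.279422
Te = 290 * (8.279422 - 1) = 2111.0 K

2111.0 K


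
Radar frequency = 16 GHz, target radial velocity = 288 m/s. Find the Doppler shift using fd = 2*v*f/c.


fd = 2 * 288 * 16000000000.0 / 3e8 = 30720.0 Hz

30720.0 Hz


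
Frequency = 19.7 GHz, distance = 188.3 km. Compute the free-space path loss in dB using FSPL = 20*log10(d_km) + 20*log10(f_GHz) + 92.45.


20*log10(188.3) = 45.5
20*log10(19.7) = 25.89
FSPL = 163.8 dB

163.8 dB


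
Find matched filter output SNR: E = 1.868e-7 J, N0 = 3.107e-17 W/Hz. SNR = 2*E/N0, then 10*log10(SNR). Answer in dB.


SNR_lin = 2 * 1.868e-7 / 3.107e-17 = 1.202e10
SNR_dB = 10*log10(1.202e10) = 100.8 dB

100.8 dB


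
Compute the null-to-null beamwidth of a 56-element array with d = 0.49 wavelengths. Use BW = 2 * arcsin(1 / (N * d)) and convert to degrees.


1/(N*d) = 1/(56*0.49) = 0.036443
BW = 2*arcsin(0.036443) = 4.2 degrees

4.2 degrees


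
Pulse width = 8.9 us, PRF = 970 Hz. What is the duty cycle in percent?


DC = 8.9e-6 * 970 * 100 = 0.86%

0.86%


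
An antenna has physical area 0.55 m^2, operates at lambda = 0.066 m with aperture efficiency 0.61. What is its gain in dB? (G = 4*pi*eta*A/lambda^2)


G_linear = 4*pi*0.61*0.55/0.066^2 = 967.86
G_dB = 10*log10(967.86) = 29.9 dB

29.9 dB


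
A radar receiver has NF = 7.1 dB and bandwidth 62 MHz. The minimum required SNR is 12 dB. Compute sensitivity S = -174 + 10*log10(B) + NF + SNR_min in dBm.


10*log10(62000000.0) = 77.92
S = -174 + 77.92 + 7.1 + 12 = -77.0 dBm

-77.0 dBm


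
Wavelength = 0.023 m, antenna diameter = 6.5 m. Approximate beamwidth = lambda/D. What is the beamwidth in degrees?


BW_rad = 0.023 / 6.5 = 0.003538
BW_deg = 0.2 degrees

0.2 degrees


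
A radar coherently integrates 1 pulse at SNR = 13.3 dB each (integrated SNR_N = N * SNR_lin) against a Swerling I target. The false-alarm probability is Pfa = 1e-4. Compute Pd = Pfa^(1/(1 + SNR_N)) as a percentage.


SNR_lin = 10^(13.3/10) = 21.37962
SNR_N = 1 * 21.37962 = 21.37962
1/(1 + SNR_N) = 1/22.37962 = 0.0446835
Pd = (1e-4)^0.0446835 = 0.66262
Pd = 66.3%

66.3%


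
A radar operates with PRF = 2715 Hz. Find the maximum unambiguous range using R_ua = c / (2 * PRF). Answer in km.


R_ua = 3e8 / (2 * 2715) = 55248.6 m = 55.2 km

55.2 km


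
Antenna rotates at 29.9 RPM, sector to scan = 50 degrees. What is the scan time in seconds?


t = 50 / (29.9 * 360) * 60 = 0.28 s

0.28 s


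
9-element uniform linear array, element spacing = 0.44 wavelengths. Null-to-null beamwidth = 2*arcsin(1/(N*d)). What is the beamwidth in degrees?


1/(N*d) = 1/(9*0.44) = 0.252525
BW = 2*arcsin(0.252525) = 29.3 degrees

29.3 degrees


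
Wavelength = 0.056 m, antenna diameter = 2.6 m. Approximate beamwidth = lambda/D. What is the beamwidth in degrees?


BW_rad = 0.056 / 2.6 = 0.021538
BW_deg = 1.23 degrees

1.23 degrees


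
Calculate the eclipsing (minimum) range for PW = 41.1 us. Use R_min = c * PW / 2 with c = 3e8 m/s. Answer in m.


R_min = 3e8 * 41.1e-6 / 2 = 6165.0 m

6165.0 m


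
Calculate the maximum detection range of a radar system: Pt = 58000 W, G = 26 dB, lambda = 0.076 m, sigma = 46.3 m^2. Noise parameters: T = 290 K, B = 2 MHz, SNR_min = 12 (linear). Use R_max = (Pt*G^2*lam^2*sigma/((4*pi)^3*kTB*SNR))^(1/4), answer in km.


G_lin = 10^(26/10) = 398.107171
R^4 = 58000 * 398.107171^2 * 0.076^2 * 46.3 / ((4*pi)^3 * 1.38e-23 * 290 * 2000000.0 * 12)
R^4 = 1.28979e19 m^4
R_max = (1.28979e19)^(1/4) = 59928.0 m = 59.9 km

59.9 km


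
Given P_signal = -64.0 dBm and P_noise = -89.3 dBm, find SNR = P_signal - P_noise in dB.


SNR = -64.0 - (-89.3) = 25.3 dB

25.3 dB


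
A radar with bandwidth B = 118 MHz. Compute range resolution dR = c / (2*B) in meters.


dR = 3e8 / (2 * 118000000.0) = 1.27 m

1.27 m


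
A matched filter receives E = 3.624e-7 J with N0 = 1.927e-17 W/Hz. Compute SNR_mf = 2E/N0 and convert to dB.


SNR_lin = 2 * 3.624e-7 / 1.927e-17 = 3.761e10
SNR_dB = 10*log10(3.761e10) = 105.8 dB

105.8 dB


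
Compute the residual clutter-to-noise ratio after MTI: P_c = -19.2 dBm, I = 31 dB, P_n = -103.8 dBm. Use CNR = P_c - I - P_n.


CNR = -19.2 - 31 - (-103.8) = 53.6 dB

53.6 dB


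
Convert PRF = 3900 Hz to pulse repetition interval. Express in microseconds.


PRI = 1/3900 = 0.0002564103 s = 256.4 us

256.4 us


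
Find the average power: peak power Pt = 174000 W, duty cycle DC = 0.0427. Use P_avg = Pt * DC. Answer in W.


P_avg = 174000 * 0.0427 = 7429.8 W

7429.8 W


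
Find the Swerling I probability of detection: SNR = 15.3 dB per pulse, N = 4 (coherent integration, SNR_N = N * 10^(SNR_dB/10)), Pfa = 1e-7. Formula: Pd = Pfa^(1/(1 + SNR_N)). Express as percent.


SNR_lin = 10^(15.3/10) = 33.88442
SNR_N = 4 * 33.88442 = 135.53768
1/(1 + SNR_N) = 1/136.53768 = 0.007324
Pd = (1e-7)^0.007324 = 0.88865
Pd = 88.9%

88.9%


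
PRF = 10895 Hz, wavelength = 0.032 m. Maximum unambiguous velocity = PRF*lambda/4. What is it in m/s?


V_ua = 10895 * 0.032 / 4 = 87.2 m/s

87.2 m/s


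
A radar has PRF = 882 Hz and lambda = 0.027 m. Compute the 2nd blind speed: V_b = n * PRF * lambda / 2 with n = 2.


V_blind = 2 * 882 * 0.027 / 2 = 23.8 m/s

23.8 m/s


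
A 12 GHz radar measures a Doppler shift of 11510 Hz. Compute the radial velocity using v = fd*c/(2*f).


v = 11510 * 3e8 / (2 * 12000000000.0) = 143.9 m/s

143.9 m/s


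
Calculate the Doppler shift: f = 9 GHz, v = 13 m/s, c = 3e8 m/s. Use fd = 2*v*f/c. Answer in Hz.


fd = 2 * 13 * 9000000000.0 / 3e8 = 780.0 Hz

780.0 Hz


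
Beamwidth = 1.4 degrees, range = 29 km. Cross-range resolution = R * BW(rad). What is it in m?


BW_rad = 0.02443461
CR = 29000 * 0.02443461 = 708.6 m

708.6 m


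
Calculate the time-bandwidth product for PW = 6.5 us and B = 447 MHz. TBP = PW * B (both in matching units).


TBP = 6.5 * 447 = 2905.5

2905.5


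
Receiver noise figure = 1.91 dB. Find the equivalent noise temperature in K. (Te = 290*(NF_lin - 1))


NF_lin = 10^(1.91/10) = 1.552387
Te = 290 * (1.552387 - 1) = 160.2 K

160.2 K


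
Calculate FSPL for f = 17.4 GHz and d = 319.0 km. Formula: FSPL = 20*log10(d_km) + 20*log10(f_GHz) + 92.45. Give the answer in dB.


20*log10(319.0) = 50.08
20*log10(17.4) = 24.81
FSPL = 167.3 dB

167.3 dB


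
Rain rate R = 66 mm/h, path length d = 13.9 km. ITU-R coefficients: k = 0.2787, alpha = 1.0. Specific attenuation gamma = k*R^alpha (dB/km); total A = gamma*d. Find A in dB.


gamma = 0.2787 * 66^1.0 = 18.3942 dB/km
A = 18.3942 * 13.9 = 255.68 dB

255.68 dB


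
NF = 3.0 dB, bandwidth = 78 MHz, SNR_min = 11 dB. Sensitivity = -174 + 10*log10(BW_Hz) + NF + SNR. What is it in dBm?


10*log10(78000000.0) = 78.92
S = -174 + 78.92 + 3.0 + 11 = -81.1 dBm

-81.1 dBm


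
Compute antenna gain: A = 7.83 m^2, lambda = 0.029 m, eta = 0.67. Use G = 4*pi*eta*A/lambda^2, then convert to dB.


G_linear = 4*pi*0.67*7.83/0.029^2 = 78388.15
G_dB = 10*log10(78388.15) = 48.9 dB

48.9 dB


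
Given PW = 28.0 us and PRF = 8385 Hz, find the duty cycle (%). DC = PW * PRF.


DC = 28.0e-6 * 8385 * 100 = 23.48%

23.48%


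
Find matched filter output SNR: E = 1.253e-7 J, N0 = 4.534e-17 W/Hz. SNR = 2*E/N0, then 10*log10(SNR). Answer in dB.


SNR_lin = 2 * 1.253e-7 / 4.534e-17 = 5.527e9
SNR_dB = 10*log10(5.527e9) = 97.4 dB

97.4 dB


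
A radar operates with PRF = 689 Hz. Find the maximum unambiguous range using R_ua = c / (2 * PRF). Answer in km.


R_ua = 3e8 / (2 * 689) = 217706.8 m = 217.7 km

217.7 km


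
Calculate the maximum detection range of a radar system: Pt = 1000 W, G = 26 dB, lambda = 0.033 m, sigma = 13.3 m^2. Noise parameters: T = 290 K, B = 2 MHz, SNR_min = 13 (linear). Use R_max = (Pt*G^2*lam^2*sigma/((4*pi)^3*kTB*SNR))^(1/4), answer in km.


G_lin = 10^(26/10) = 398.107171
R^4 = 1000 * 398.107171^2 * 0.033^2 * 13.3 / ((4*pi)^3 * 1.38e-23 * 290 * 2000000.0 * 13)
R^4 = 1.11173e16 m^4
R_max = (1.11173e16)^(1/4) = 10268.3 m = 10.3 km

10.3 km


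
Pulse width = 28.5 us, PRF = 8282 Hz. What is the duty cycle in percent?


DC = 28.5e-6 * 8282 * 100 = 23.6%

23.6%


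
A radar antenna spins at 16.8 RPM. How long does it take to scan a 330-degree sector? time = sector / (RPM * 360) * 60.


t = 330 / (16.8 * 360) * 60 = 3.27 s

3.27 s


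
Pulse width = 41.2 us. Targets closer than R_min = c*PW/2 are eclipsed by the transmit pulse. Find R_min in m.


R_min = 3e8 * 41.2e-6 / 2 = 6180.0 m

6180.0 m


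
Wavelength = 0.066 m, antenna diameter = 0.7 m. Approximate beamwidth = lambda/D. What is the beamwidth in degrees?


BW_rad = 0.066 / 0.7 = 0.094286
BW_deg = 5.4 degrees

5.4 degrees


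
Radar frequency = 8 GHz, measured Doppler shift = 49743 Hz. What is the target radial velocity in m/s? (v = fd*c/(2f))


v = 49743 * 3e8 / (2 * 8000000000.0) = 932.7 m/s

932.7 m/s


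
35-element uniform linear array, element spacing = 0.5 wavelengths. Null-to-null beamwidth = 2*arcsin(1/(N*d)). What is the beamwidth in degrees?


1/(N*d) = 1/(35*0.5) = 0.057143
BW = 2*arcsin(0.057143) = 6.6 degrees

6.6 degrees


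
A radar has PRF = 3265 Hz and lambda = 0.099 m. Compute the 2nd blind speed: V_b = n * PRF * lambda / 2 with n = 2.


V_blind = 2 * 3265 * 0.099 / 2 = 323.2 m/s

323.2 m/s


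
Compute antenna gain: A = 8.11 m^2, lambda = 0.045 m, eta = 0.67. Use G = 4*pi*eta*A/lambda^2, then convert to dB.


G_linear = 4*pi*0.67*8.11/0.045^2 = 33719.45
G_dB = 10*log10(33719.45) = 45.3 dB

45.3 dB


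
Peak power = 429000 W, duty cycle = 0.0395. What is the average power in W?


P_avg = 429000 * 0.0395 = 16945.5 W

16945.5 W


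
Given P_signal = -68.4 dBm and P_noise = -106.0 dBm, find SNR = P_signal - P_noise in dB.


SNR = -68.4 - (-106.0) = 37.6 dB

37.6 dB


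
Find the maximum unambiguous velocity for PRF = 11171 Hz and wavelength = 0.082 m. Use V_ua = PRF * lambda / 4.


V_ua = 11171 * 0.082 / 4 = 229.0 m/s

229.0 m/s


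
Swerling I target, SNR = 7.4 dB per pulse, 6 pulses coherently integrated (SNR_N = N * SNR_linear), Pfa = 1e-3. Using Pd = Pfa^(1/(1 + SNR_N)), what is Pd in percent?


SNR_lin = 10^(7.4/10) = 5.49541
SNR_N = 6 * 5.49541 = 32.97246
1/(1 + SNR_N) = 1/33.97246 = 0.0294356
Pd = (1e-3)^0.0294356 = 0.81601
Pd = 81.6%

81.6%


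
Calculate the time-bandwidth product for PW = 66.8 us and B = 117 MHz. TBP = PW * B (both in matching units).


TBP = 66.8 * 117 = 7815.6

7815.6


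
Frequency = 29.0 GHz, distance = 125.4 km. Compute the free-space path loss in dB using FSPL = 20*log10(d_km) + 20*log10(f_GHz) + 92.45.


20*log10(125.4) = 41.97
20*log10(29.0) = 29.25
FSPL = 163.7 dB

163.7 dB


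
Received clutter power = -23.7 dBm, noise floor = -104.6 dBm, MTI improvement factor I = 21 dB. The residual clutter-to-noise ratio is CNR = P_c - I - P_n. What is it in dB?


CNR = -23.7 - 21 - (-104.6) = 59.9 dB

59.9 dB


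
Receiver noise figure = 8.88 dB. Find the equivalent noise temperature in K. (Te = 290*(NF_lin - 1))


NF_lin = 10^(8.88/10) = 7.726806
Te = 290 * (7.726806 - 1) = 1950.8 K

1950.8 K


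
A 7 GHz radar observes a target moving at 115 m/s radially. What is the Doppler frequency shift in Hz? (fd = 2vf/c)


fd = 2 * 115 * 7000000000.0 / 3e8 = 5366.7 Hz

5366.7 Hz


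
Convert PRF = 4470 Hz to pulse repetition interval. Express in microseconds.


PRI = 1/4470 = 0.0002237136 s = 223.7 us

223.7 us


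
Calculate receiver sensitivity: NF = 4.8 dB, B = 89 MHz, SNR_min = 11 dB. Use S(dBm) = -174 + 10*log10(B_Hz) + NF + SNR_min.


10*log10(89000000.0) = 79.49
S = -174 + 79.49 + 4.8 + 11 = -78.7 dBm

-78.7 dBm


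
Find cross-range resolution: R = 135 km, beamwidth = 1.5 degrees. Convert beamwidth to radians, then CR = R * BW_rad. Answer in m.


BW_rad = 0.026179939
CR = 135000 * 0.026179939 = 3534.3 m

3534.3 m


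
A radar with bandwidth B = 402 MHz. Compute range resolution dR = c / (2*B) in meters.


dR = 3e8 / (2 * 402000000.0) = 0.37 m

0.37 m


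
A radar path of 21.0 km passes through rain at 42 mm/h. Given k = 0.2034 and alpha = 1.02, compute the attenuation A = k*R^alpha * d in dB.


gamma = 0.2034 * 42^1.02 = 9.205878 dB/km
A = 9.205878 * 21.0 = 193.32 dB

193.32 dB


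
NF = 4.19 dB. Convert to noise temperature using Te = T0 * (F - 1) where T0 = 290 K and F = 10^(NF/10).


NF_lin = 10^(4.19/10) = 2.624219
Te = 290 * (2.624219 - 1) = 471.0 K

471.0 K


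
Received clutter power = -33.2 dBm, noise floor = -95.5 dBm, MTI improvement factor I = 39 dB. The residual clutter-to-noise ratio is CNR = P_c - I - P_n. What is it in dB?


CNR = -33.2 - 39 - (-95.5) = 23.3 dB

23.3 dB


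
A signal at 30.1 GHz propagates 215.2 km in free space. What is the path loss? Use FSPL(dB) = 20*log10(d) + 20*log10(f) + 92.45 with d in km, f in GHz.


20*log10(215.2) = 46.66
20*log10(30.1) = 29.57
FSPL = 168.7 dB

168.7 dB


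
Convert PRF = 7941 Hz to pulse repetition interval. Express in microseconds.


PRI = 1/7941 = 0.0001259287 s = 125.9 us

125.9 us


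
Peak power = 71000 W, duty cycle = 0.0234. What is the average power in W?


P_avg = 71000 * 0.0234 = 1661.4 W

1661.4 W


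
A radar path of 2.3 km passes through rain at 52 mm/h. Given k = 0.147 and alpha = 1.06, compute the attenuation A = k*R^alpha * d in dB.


gamma = 0.147 * 52^1.06 = 9.689043 dB/km
A = 9.689043 * 2.3 = 22.28 dB

22.28 dB


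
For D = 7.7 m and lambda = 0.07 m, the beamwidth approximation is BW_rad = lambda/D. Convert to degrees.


BW_rad = 0.07 / 7.7 = 0.009091
BW_deg = 0.52 degrees

0.52 degrees


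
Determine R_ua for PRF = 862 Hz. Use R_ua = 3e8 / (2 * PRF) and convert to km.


R_ua = 3e8 / (2 * 862) = 174013.9 m = 174.0 km

174.0 km


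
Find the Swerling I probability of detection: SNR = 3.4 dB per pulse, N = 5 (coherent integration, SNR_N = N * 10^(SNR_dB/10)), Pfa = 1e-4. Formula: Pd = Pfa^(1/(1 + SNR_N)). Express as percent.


SNR_lin = 10^(3.4/10) = 2.18776
SNR_N = 5 * 2.18776 = 10.9388
1/(1 + SNR_N) = 1/11.9388 = 0.0837605
Pd = (1e-4)^0.0837605 = 0.46234
Pd = 46.2%

46.2%


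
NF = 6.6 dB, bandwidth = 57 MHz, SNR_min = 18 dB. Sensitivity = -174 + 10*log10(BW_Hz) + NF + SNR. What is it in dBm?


10*log10(57000000.0) = 77.56
S = -174 + 77.56 + 6.6 + 18 = -71.8 dBm

-71.8 dBm


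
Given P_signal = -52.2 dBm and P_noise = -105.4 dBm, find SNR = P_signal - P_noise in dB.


SNR = -52.2 - (-105.4) = 53.2 dB

53.2 dB


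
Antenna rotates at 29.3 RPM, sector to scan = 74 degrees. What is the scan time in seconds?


t = 74 / (29.3 * 360) * 60 = 0.42 s

0.42 s


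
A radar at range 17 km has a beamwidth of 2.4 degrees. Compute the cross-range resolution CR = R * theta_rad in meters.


BW_rad = 0.041887902
CR = 17000 * 0.041887902 = 712.1 m

712.1 m


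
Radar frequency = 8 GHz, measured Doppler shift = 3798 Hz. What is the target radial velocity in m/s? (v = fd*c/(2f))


v = 3798 * 3e8 / (2 * 8000000000.0) = 71.2 m/s

71.2 m/s


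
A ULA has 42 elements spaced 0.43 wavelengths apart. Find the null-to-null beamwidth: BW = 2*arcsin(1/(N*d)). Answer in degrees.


1/(N*d) = 1/(42*0.43) = 0.055371
BW = 2*arcsin(0.055371) = 6.3 degrees

6.3 degrees


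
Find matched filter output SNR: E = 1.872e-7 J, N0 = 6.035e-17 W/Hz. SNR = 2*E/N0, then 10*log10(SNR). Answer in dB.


SNR_lin = 2 * 1.872e-7 / 6.035e-17 = 6.204e9
SNR_dB = 10*log10(6.204e9) = 97.9 dB

97.9 dB


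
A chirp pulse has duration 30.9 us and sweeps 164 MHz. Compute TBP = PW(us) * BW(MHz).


TBP = 30.9 * 164 = 5067.6

5067.6


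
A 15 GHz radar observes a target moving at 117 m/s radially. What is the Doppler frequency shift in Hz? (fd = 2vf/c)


fd = 2 * 117 * 15000000000.0 / 3e8 = 11700.0 Hz

11700.0 Hz


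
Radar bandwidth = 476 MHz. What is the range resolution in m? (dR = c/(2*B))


dR = 3e8 / (2 * 476000000.0) = 0.32 m

0.32 m


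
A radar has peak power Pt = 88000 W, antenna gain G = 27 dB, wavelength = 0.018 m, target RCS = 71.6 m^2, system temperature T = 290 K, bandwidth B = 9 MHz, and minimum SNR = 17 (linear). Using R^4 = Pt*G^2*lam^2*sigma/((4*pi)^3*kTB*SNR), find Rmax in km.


G_lin = 10^(27/10) = 501.187234
R^4 = 88000 * 501.187234^2 * 0.018^2 * 71.6 / ((4*pi)^3 * 1.38e-23 * 290 * 9000000.0 * 17)
R^4 = 4.22029e17 m^4
R_max = (4.22029e17)^(1/4) = 25488.0 m = 25.5 km

25.5 km


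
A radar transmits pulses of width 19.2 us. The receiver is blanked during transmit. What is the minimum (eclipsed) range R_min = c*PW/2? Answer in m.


R_min = 3e8 * 19.2e-6 / 2 = 2880.0 m

2880.0 m


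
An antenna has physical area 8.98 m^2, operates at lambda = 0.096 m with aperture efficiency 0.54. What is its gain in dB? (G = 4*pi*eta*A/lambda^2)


G_linear = 4*pi*0.54*8.98/0.096^2 = 6612.07
G_dB = 10*log10(6612.07) = 38.2 dB

38.2 dB


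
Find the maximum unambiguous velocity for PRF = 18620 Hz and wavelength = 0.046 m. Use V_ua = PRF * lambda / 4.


V_ua = 18620 * 0.046 / 4 = 214.1 m/s

214.1 m/s


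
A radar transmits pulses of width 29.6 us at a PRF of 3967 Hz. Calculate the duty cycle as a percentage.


DC = 29.6e-6 * 3967 * 100 = 11.74%

11.74%


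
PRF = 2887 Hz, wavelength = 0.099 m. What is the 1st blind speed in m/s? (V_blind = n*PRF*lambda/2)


V_blind = 1 * 2887 * 0.099 / 2 = 142.9 m/s

142.9 m/s


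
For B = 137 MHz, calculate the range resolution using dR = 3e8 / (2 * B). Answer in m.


dR = 3e8 / (2 * 137000000.0) = 1.09 m

1.09 m


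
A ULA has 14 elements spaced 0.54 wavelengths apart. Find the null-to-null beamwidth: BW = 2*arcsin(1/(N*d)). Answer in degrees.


1/(N*d) = 1/(14*0.54) = 0.132275
BW = 2*arcsin(0.132275) = 15.2 degrees

15.2 degrees


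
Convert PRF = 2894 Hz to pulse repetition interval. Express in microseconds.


PRI = 1/2894 = 0.0003455425 s = 345.5 us

345.5 us


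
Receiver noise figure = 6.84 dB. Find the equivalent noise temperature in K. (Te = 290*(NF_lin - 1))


NF_lin = 10^(6.84/10) = 4.830588
Te = 290 * (4.830588 - 1) = 1110.9 K

1110.9 K


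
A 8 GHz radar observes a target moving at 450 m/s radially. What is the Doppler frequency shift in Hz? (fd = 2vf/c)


fd = 2 * 450 * 8000000000.0 / 3e8 = 24000.0 Hz

24000.0 Hz


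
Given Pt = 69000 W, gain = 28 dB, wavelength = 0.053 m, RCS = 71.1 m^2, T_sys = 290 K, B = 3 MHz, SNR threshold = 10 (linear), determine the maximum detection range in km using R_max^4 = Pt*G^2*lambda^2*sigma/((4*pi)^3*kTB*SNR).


G_lin = 10^(28/10) = 630.957344
R^4 = 69000 * 630.957344^2 * 0.053^2 * 71.1 / ((4*pi)^3 * 1.38e-23 * 290 * 3000000.0 * 10)
R^4 = 2.30273e19 m^4
R_max = (2.30273e19)^(1/4) = 69272.5 m = 69.3 km

69.3 km


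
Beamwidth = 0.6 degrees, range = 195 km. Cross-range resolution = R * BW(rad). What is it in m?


BW_rad = 0.010471976
CR = 195000 * 0.010471976 = 2042.0 m

2042.0 m


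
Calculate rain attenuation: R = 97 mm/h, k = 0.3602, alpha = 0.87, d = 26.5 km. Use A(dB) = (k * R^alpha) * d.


gamma = 0.3602 * 97^0.87 = 19.276808 dB/km
A = 19.276808 * 26.5 = 510.84 dB

510.84 dB


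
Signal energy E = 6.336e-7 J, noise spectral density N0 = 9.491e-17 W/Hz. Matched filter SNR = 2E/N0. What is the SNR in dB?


SNR_lin = 2 * 6.336e-7 / 9.491e-17 = 1.335e10
SNR_dB = 10*log10(1.335e10) = 101.3 dB

101.3 dB


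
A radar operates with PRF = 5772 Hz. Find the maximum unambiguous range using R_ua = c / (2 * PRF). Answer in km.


R_ua = 3e8 / (2 * 5772) = 25987.5 m = 26.0 km

26.0 km


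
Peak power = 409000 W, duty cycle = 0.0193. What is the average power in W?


P_avg = 409000 * 0.0193 = 7893.7 W

7893.7 W


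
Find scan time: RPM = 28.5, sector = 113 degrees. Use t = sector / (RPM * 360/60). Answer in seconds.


t = 113 / (28.5 * 360) * 60 = 0.66 s

0.66 s


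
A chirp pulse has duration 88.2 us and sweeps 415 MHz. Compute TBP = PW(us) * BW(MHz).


TBP = 88.2 * 415 = 36603.0

36603.0


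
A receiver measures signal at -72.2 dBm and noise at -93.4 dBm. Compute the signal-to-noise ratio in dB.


SNR = -72.2 - (-93.4) = 21.2 dB

21.2 dB


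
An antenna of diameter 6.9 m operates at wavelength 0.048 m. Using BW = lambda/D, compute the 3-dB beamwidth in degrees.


BW_rad = 0.048 / 6.9 = 0.006957
BW_deg = 0.4 degrees

0.4 degrees


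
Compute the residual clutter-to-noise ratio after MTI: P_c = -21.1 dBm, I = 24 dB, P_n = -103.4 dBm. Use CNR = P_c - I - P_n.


CNR = -21.1 - 24 - (-103.4) = 58.3 dB

58.3 dB


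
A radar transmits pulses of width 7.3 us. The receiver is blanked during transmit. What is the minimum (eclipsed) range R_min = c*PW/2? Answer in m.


R_min = 3e8 * 7.3e-6 / 2 = 1095.0 m

1095.0 m


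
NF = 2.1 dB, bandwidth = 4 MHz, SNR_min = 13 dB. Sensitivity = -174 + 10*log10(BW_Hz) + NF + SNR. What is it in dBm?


10*log10(4000000.0) = 66.02
S = -174 + 66.02 + 2.1 + 13 = -92.9 dBm

-92.9 dBm


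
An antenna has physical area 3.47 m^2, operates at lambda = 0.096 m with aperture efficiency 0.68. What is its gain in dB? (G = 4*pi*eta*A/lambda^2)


G_linear = 4*pi*0.68*3.47/0.096^2 = 3217.41
G_dB = 10*log10(3217.41) = 35.1 dB

35.1 dB


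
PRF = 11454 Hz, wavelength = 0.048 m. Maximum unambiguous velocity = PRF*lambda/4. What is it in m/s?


V_ua = 11454 * 0.048 / 4 = 137.4 m/s

137.4 m/s


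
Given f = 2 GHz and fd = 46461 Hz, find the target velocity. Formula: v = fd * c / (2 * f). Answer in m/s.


v = 46461 * 3e8 / (2 * 2000000000.0) = 3484.6 m/s

3484.6 m/s


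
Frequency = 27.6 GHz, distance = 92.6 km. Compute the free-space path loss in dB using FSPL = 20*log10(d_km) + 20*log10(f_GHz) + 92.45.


20*log10(92.6) = 39.33
20*log10(27.6) = 28.82
FSPL = 160.6 dB

160.6 dB


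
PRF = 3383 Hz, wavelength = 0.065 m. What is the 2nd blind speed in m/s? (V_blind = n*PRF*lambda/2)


V_blind = 2 * 3383 * 0.065 / 2 = 219.9 m/s

219.9 m/s


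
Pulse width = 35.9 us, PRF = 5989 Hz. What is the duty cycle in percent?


DC = 35.9e-6 * 5989 * 100 = 21.5%

21.5%


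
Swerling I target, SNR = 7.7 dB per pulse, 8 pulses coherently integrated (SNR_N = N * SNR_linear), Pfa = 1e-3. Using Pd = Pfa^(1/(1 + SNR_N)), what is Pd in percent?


SNR_lin = 10^(7.7/10) = 5.88844
SNR_N = 8 * 5.88844 = 47.10752
1/(1 + SNR_N) = 1/48.10752 = 0.0207868
Pd = (1e-3)^0.0207868 = 0.86624
Pd = 86.6%

86.6%


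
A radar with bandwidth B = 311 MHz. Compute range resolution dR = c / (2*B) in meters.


dR = 3e8 / (2 * 311000000.0) = 0.48 m

0.48 m


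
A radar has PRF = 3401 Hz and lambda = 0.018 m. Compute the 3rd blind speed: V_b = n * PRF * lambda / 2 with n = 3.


V_blind = 3 * 3401 * 0.018 / 2 = 91.8 m/s

91.8 m/s


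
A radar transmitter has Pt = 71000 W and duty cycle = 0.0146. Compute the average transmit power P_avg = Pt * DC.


P_avg = 71000 * 0.0146 = 1036.6 W

1036.6 W


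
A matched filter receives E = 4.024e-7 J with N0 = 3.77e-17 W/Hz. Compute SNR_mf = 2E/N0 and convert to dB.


SNR_lin = 2 * 4.024e-7 / 3.77e-17 = 2.135e10
SNR_dB = 10*log10(2.135e10) = 103.3 dB

103.3 dB


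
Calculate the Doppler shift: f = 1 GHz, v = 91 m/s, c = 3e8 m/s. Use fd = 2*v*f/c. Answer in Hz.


fd = 2 * 91 * 1000000000.0 / 3e8 = 606.7 Hz

606.7 Hz


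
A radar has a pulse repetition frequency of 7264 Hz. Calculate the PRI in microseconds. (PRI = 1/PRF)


PRI = 1/7264 = 0.0001376652 s = 137.7 us

137.7 us


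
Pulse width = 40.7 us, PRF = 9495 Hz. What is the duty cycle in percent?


DC = 40.7e-6 * 9495 * 100 = 38.64%

38.64%


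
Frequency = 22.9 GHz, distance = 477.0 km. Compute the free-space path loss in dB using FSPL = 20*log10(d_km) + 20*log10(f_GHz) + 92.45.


20*log10(477.0) = 53.57
20*log10(22.9) = 27.2
FSPL = 173.2 dB

173.2 dB


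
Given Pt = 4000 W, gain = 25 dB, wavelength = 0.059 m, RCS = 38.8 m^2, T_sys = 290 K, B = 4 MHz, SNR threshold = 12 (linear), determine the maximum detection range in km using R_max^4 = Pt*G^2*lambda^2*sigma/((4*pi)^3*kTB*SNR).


G_lin = 10^(25/10) = 316.227766
R^4 = 4000 * 316.227766^2 * 0.059^2 * 38.8 / ((4*pi)^3 * 1.38e-23 * 290 * 4000000.0 * 12)
R^4 = 1.41725e17 m^4
R_max = (1.41725e17)^(1/4) = 19402.7 m = 19.4 km

19.4 km


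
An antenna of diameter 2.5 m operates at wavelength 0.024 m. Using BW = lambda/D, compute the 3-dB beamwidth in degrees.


BW_rad = 0.024 / 2.5 = 0.0096
BW_deg = 0.55 degrees

0.55 degrees


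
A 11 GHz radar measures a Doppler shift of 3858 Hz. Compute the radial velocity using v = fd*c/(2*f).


v = 3858 * 3e8 / (2 * 11000000000.0) = 52.6 m/s

52.6 m/s


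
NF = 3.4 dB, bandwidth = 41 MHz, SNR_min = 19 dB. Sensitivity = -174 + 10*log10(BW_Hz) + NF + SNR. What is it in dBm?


10*log10(41000000.0) = 76.13
S = -174 + 76.13 + 3.4 + 19 = -75.5 dBm

-75.5 dBm


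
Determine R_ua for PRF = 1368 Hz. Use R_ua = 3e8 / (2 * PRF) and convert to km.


R_ua = 3e8 / (2 * 1368) = 109649.1 m = 109.6 km

109.6 km


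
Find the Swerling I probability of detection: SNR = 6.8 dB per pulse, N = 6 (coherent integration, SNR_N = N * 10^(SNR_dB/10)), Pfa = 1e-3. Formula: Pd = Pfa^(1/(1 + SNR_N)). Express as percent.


SNR_lin = 10^(6.8/10) = 4.7863
SNR_N = 6 * 4.7863 = 28.7178
1/(1 + SNR_N) = 1/29.7178 = 0.0336499
Pd = (1e-3)^0.0336499 = 0.79259
Pd = 79.3%

79.3%


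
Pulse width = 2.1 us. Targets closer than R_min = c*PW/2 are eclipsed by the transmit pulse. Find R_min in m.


R_min = 3e8 * 2.1e-6 / 2 = 315.0 m

315.0 m


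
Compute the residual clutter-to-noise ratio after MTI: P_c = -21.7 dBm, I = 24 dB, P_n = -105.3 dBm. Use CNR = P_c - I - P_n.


CNR = -21.7 - 24 - (-105.3) = 59.6 dB

59.6 dB


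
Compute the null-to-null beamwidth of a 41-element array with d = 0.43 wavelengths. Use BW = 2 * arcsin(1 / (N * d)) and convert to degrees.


1/(N*d) = 1/(41*0.43) = 0.056721
BW = 2*arcsin(0.056721) = 6.5 degrees

6.5 degrees


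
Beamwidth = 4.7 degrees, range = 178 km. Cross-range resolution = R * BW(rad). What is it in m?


BW_rad = 0.082030475
CR = 178000 * 0.082030475 = 14601.4 m

14601.4 m


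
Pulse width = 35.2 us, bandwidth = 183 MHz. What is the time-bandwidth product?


TBP = 35.2 * 183 = 6441.6

6441.6


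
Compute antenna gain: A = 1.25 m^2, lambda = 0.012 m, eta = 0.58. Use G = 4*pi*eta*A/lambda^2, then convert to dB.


G_linear = 4*pi*0.58*1.25/0.012^2 = 63268.19
G_dB = 10*log10(63268.19) = 48.0 dB

48.0 dB


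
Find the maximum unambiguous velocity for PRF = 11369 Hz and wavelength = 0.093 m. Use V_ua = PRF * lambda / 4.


V_ua = 11369 * 0.093 / 4 = 264.3 m/s

264.3 m/s


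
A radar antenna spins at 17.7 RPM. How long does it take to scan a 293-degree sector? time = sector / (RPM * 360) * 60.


t = 293 / (17.7 * 360) * 60 = 2.76 s

2.76 s


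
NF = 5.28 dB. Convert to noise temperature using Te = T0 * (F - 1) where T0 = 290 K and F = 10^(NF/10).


NF_lin = 10^(5.28/10) = 3.372873
Te = 290 * (3.372873 - 1) = 688.1 K

688.1 K


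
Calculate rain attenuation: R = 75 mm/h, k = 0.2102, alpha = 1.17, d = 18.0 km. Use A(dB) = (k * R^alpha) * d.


gamma = 0.2102 * 75^1.17 = 32.843875 dB/km
A = 32.843875 * 18.0 = 591.19 dB

591.19 dB


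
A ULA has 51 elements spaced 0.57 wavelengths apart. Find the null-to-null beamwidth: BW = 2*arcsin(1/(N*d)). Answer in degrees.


1/(N*d) = 1/(51*0.57) = 0.0344
BW = 2*arcsin(0.0344) = 3.9 degrees

3.9 degrees


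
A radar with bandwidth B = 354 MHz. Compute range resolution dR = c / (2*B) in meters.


dR = 3e8 / (2 * 354000000.0) = 0.42 m

0.42 m


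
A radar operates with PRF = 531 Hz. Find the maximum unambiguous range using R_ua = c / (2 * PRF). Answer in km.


R_ua = 3e8 / (2 * 531) = 282485.9 m = 282.5 km

282.5 km


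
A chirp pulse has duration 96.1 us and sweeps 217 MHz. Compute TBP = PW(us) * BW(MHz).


TBP = 96.1 * 217 = 20853.7

20853.7


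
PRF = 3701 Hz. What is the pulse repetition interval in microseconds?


PRI = 1/3701 = 0.0002701972 s = 270.2 us

270.2 us


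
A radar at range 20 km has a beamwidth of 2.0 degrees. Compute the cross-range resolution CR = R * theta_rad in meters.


BW_rad = 0.034906585
CR = 20000 * 0.034906585 = 698.1 m

698.1 m


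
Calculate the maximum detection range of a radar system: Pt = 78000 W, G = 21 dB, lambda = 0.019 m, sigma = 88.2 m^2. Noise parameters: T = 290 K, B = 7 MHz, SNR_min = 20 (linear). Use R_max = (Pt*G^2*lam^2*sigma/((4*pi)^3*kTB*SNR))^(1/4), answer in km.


G_lin = 10^(21/10) = 125.892541
R^4 = 78000 * 125.892541^2 * 0.019^2 * 88.2 / ((4*pi)^3 * 1.38e-23 * 290 * 7000000.0 * 20)
R^4 = 3.54026e16 m^4
R_max = (3.54026e16)^(1/4) = 13717.0 m = 13.7 km

13.7 km


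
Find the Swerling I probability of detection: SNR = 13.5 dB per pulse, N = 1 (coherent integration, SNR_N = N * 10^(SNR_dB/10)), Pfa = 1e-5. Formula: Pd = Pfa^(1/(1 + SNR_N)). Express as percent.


SNR_lin = 10^(13.5/10) = 22.38721
SNR_N = 1 * 22.38721 = 22.38721
1/(1 + SNR_N) = 1/23.38721 = 0.0427584
Pd = (1e-5)^0.0427584 = 0.61123
Pd = 61.1%

61.1%


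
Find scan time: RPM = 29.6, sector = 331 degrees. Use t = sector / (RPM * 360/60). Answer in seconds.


t = 331 / (29.6 * 360) * 60 = 1.86 s

1.86 s


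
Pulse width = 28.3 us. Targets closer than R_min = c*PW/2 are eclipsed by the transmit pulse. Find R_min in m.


R_min = 3e8 * 28.3e-6 / 2 = 4245.0 m

4245.0 m


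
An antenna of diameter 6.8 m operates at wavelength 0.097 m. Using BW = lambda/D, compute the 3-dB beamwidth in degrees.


BW_rad = 0.097 / 6.8 = 0.014265
BW_deg = 0.82 degrees

0.82 degrees
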